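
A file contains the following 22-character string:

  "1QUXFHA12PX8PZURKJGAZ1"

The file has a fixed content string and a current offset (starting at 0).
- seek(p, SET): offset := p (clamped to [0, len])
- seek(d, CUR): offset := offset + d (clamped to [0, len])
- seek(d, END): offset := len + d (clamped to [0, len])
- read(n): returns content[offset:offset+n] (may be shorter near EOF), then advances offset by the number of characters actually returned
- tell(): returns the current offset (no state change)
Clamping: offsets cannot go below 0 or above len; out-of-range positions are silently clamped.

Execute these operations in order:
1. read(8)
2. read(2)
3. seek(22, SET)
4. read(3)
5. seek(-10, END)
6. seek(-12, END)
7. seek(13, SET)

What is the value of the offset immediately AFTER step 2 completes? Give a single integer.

Answer: 10

Derivation:
After 1 (read(8)): returned '1QUXFHA1', offset=8
After 2 (read(2)): returned '2P', offset=10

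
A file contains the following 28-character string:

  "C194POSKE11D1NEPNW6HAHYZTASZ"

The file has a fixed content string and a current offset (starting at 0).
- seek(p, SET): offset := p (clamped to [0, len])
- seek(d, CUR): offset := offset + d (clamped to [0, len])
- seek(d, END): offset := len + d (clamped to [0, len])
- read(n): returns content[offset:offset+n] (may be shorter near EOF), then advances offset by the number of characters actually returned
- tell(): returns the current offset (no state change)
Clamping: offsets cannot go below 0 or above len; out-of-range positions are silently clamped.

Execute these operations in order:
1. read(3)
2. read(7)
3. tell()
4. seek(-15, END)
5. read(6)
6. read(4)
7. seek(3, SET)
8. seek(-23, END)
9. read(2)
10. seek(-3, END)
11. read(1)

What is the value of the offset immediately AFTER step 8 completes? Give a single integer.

After 1 (read(3)): returned 'C19', offset=3
After 2 (read(7)): returned '4POSKE1', offset=10
After 3 (tell()): offset=10
After 4 (seek(-15, END)): offset=13
After 5 (read(6)): returned 'NEPNW6', offset=19
After 6 (read(4)): returned 'HAHY', offset=23
After 7 (seek(3, SET)): offset=3
After 8 (seek(-23, END)): offset=5

Answer: 5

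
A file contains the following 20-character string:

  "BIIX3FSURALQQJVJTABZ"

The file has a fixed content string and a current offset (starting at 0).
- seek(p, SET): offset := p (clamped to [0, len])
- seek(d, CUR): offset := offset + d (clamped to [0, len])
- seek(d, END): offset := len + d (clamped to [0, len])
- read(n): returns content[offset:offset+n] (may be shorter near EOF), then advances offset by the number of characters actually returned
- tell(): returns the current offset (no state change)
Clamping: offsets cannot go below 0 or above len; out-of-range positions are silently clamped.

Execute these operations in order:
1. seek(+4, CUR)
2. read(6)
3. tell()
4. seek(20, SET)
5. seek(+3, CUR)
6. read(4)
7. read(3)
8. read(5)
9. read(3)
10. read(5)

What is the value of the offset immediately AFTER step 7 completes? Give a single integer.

After 1 (seek(+4, CUR)): offset=4
After 2 (read(6)): returned '3FSURA', offset=10
After 3 (tell()): offset=10
After 4 (seek(20, SET)): offset=20
After 5 (seek(+3, CUR)): offset=20
After 6 (read(4)): returned '', offset=20
After 7 (read(3)): returned '', offset=20

Answer: 20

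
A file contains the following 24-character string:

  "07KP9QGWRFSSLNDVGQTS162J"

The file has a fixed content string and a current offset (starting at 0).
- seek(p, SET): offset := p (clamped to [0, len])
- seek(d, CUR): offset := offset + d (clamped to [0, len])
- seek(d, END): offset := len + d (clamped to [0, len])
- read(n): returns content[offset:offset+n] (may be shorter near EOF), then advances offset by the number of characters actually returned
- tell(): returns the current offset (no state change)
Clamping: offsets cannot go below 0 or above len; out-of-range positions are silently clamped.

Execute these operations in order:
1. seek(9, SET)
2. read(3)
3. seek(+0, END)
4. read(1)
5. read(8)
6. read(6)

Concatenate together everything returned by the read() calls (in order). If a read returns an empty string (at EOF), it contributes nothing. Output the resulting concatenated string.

After 1 (seek(9, SET)): offset=9
After 2 (read(3)): returned 'FSS', offset=12
After 3 (seek(+0, END)): offset=24
After 4 (read(1)): returned '', offset=24
After 5 (read(8)): returned '', offset=24
After 6 (read(6)): returned '', offset=24

Answer: FSS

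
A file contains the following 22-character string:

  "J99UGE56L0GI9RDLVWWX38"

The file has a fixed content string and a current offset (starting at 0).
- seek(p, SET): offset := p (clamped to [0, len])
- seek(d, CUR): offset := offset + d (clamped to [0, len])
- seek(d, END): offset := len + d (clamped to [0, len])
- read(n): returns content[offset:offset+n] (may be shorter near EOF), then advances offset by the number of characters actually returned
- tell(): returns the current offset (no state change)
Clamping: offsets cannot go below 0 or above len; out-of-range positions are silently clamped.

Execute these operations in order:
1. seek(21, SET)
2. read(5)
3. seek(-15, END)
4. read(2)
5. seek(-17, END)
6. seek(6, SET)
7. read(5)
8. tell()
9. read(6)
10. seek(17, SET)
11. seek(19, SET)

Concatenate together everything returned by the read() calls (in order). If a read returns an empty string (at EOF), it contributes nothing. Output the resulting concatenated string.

After 1 (seek(21, SET)): offset=21
After 2 (read(5)): returned '8', offset=22
After 3 (seek(-15, END)): offset=7
After 4 (read(2)): returned '6L', offset=9
After 5 (seek(-17, END)): offset=5
After 6 (seek(6, SET)): offset=6
After 7 (read(5)): returned '56L0G', offset=11
After 8 (tell()): offset=11
After 9 (read(6)): returned 'I9RDLV', offset=17
After 10 (seek(17, SET)): offset=17
After 11 (seek(19, SET)): offset=19

Answer: 86L56L0GI9RDLV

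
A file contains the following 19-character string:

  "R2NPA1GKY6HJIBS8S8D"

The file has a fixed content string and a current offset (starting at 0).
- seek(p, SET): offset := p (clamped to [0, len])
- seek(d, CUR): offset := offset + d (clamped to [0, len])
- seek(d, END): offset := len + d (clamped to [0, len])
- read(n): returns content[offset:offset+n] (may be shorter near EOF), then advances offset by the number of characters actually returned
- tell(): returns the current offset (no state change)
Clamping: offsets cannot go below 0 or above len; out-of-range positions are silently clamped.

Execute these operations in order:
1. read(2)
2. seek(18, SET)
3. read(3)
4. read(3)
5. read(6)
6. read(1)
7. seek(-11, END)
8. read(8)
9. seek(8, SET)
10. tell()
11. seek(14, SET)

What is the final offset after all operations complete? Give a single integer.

After 1 (read(2)): returned 'R2', offset=2
After 2 (seek(18, SET)): offset=18
After 3 (read(3)): returned 'D', offset=19
After 4 (read(3)): returned '', offset=19
After 5 (read(6)): returned '', offset=19
After 6 (read(1)): returned '', offset=19
After 7 (seek(-11, END)): offset=8
After 8 (read(8)): returned 'Y6HJIBS8', offset=16
After 9 (seek(8, SET)): offset=8
After 10 (tell()): offset=8
After 11 (seek(14, SET)): offset=14

Answer: 14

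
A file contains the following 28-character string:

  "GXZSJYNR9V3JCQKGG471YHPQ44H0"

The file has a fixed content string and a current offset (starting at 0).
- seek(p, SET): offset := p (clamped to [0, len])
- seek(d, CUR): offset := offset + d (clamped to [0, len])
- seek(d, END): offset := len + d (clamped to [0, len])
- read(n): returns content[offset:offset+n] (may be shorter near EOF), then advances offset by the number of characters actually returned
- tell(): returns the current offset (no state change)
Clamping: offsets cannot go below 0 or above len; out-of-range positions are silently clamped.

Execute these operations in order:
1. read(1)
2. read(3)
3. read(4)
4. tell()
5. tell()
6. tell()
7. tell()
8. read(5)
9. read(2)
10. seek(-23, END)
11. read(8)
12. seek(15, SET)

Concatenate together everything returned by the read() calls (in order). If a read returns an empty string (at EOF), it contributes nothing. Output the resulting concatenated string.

Answer: GXZSJYNR9V3JCQKYNR9V3JC

Derivation:
After 1 (read(1)): returned 'G', offset=1
After 2 (read(3)): returned 'XZS', offset=4
After 3 (read(4)): returned 'JYNR', offset=8
After 4 (tell()): offset=8
After 5 (tell()): offset=8
After 6 (tell()): offset=8
After 7 (tell()): offset=8
After 8 (read(5)): returned '9V3JC', offset=13
After 9 (read(2)): returned 'QK', offset=15
After 10 (seek(-23, END)): offset=5
After 11 (read(8)): returned 'YNR9V3JC', offset=13
After 12 (seek(15, SET)): offset=15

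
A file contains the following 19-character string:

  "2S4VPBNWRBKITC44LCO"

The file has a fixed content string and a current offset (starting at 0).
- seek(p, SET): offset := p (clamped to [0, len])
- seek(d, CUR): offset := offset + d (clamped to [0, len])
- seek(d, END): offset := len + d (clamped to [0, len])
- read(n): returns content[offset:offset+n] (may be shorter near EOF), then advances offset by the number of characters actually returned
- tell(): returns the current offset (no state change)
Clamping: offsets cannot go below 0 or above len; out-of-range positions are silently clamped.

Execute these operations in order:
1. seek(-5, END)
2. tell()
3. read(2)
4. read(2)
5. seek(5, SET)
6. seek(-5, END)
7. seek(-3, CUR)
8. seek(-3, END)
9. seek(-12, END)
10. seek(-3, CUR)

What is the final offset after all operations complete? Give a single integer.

After 1 (seek(-5, END)): offset=14
After 2 (tell()): offset=14
After 3 (read(2)): returned '44', offset=16
After 4 (read(2)): returned 'LC', offset=18
After 5 (seek(5, SET)): offset=5
After 6 (seek(-5, END)): offset=14
After 7 (seek(-3, CUR)): offset=11
After 8 (seek(-3, END)): offset=16
After 9 (seek(-12, END)): offset=7
After 10 (seek(-3, CUR)): offset=4

Answer: 4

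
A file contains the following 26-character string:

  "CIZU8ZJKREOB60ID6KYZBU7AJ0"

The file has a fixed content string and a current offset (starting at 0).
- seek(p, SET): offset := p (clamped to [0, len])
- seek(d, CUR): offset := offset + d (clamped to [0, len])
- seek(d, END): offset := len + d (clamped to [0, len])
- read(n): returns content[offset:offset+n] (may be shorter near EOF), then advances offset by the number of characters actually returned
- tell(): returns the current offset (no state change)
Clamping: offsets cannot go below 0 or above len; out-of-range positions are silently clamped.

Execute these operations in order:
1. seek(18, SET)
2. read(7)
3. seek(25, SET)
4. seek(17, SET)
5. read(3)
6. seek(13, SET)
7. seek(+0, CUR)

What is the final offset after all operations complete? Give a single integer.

Answer: 13

Derivation:
After 1 (seek(18, SET)): offset=18
After 2 (read(7)): returned 'YZBU7AJ', offset=25
After 3 (seek(25, SET)): offset=25
After 4 (seek(17, SET)): offset=17
After 5 (read(3)): returned 'KYZ', offset=20
After 6 (seek(13, SET)): offset=13
After 7 (seek(+0, CUR)): offset=13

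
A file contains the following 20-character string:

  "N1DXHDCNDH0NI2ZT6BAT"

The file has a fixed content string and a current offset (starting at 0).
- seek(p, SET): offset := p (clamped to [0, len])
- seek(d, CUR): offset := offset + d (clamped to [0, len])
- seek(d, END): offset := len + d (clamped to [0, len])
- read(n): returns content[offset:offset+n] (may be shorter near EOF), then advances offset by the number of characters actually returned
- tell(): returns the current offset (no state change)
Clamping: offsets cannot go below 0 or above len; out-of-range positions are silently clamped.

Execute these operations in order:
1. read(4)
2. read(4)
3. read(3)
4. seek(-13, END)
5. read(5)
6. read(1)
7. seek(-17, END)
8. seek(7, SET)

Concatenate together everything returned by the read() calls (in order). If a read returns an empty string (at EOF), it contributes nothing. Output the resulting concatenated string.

After 1 (read(4)): returned 'N1DX', offset=4
After 2 (read(4)): returned 'HDCN', offset=8
After 3 (read(3)): returned 'DH0', offset=11
After 4 (seek(-13, END)): offset=7
After 5 (read(5)): returned 'NDH0N', offset=12
After 6 (read(1)): returned 'I', offset=13
After 7 (seek(-17, END)): offset=3
After 8 (seek(7, SET)): offset=7

Answer: N1DXHDCNDH0NDH0NI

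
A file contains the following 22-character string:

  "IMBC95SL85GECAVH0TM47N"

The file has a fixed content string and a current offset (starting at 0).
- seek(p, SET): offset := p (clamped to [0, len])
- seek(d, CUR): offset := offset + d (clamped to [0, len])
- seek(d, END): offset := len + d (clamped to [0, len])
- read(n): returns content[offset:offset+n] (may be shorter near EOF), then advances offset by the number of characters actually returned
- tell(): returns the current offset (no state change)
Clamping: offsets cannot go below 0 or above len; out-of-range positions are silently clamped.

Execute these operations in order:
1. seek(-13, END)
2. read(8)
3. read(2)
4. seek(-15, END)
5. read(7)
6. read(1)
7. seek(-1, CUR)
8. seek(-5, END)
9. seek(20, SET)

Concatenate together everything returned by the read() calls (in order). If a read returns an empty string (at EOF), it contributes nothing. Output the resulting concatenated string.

Answer: 5GECAVH0TML85GECAV

Derivation:
After 1 (seek(-13, END)): offset=9
After 2 (read(8)): returned '5GECAVH0', offset=17
After 3 (read(2)): returned 'TM', offset=19
After 4 (seek(-15, END)): offset=7
After 5 (read(7)): returned 'L85GECA', offset=14
After 6 (read(1)): returned 'V', offset=15
After 7 (seek(-1, CUR)): offset=14
After 8 (seek(-5, END)): offset=17
After 9 (seek(20, SET)): offset=20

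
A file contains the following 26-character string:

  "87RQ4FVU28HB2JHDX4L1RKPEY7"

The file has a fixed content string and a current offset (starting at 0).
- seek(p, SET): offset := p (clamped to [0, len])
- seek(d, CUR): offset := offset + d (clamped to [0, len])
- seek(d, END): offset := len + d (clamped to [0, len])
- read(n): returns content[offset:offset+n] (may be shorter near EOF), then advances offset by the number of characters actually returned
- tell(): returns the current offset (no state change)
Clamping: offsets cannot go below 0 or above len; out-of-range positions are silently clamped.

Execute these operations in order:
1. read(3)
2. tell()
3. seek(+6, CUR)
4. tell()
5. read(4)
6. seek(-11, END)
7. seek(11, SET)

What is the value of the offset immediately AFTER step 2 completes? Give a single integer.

Answer: 3

Derivation:
After 1 (read(3)): returned '87R', offset=3
After 2 (tell()): offset=3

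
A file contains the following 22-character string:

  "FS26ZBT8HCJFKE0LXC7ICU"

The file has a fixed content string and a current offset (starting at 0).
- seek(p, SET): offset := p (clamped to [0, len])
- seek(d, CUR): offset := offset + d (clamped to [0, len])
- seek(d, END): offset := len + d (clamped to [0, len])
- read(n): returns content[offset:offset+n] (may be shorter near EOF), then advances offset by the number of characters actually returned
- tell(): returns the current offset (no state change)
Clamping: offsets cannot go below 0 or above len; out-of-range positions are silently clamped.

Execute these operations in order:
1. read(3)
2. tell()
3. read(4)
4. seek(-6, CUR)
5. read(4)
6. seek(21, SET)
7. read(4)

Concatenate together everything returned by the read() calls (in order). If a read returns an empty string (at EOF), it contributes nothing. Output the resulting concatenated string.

Answer: FS26ZBTS26ZU

Derivation:
After 1 (read(3)): returned 'FS2', offset=3
After 2 (tell()): offset=3
After 3 (read(4)): returned '6ZBT', offset=7
After 4 (seek(-6, CUR)): offset=1
After 5 (read(4)): returned 'S26Z', offset=5
After 6 (seek(21, SET)): offset=21
After 7 (read(4)): returned 'U', offset=22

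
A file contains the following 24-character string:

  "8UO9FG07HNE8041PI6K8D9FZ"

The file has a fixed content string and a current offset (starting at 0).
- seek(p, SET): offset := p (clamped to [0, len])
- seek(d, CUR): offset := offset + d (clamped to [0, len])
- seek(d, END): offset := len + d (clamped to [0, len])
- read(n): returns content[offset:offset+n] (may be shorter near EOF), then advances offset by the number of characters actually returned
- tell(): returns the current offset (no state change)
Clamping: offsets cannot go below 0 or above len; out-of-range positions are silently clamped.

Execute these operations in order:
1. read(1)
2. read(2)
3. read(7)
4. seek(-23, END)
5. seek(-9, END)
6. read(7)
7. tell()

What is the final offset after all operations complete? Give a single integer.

Answer: 22

Derivation:
After 1 (read(1)): returned '8', offset=1
After 2 (read(2)): returned 'UO', offset=3
After 3 (read(7)): returned '9FG07HN', offset=10
After 4 (seek(-23, END)): offset=1
After 5 (seek(-9, END)): offset=15
After 6 (read(7)): returned 'PI6K8D9', offset=22
After 7 (tell()): offset=22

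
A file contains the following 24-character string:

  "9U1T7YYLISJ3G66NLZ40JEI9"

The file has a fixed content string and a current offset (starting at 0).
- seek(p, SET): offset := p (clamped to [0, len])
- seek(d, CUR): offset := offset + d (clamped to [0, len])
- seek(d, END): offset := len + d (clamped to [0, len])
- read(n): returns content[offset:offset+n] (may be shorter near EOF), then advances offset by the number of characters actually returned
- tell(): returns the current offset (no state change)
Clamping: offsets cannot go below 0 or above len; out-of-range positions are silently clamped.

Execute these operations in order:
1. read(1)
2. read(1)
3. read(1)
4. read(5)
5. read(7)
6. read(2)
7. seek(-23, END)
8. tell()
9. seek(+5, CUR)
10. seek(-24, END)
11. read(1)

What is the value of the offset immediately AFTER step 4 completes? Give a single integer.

After 1 (read(1)): returned '9', offset=1
After 2 (read(1)): returned 'U', offset=2
After 3 (read(1)): returned '1', offset=3
After 4 (read(5)): returned 'T7YYL', offset=8

Answer: 8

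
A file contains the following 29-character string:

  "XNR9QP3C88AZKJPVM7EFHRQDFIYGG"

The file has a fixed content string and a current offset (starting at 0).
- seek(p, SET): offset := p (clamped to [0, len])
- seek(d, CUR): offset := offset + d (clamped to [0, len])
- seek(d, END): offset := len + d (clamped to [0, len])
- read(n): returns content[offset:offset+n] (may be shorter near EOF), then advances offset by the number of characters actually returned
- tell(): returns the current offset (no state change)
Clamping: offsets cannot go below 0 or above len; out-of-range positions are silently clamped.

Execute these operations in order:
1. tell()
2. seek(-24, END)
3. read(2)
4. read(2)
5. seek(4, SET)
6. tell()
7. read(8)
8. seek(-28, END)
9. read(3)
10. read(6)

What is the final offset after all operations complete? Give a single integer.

After 1 (tell()): offset=0
After 2 (seek(-24, END)): offset=5
After 3 (read(2)): returned 'P3', offset=7
After 4 (read(2)): returned 'C8', offset=9
After 5 (seek(4, SET)): offset=4
After 6 (tell()): offset=4
After 7 (read(8)): returned 'QP3C88AZ', offset=12
After 8 (seek(-28, END)): offset=1
After 9 (read(3)): returned 'NR9', offset=4
After 10 (read(6)): returned 'QP3C88', offset=10

Answer: 10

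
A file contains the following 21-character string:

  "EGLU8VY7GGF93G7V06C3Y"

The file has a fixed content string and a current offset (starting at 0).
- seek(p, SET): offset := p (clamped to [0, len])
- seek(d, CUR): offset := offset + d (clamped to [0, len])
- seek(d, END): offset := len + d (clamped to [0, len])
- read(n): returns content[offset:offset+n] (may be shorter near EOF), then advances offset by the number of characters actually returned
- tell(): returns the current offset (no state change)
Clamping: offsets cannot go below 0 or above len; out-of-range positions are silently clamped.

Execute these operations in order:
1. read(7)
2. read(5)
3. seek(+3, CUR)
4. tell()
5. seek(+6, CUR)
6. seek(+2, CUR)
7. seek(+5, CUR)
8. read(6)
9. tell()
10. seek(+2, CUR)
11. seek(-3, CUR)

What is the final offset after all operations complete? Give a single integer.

Answer: 18

Derivation:
After 1 (read(7)): returned 'EGLU8VY', offset=7
After 2 (read(5)): returned '7GGF9', offset=12
After 3 (seek(+3, CUR)): offset=15
After 4 (tell()): offset=15
After 5 (seek(+6, CUR)): offset=21
After 6 (seek(+2, CUR)): offset=21
After 7 (seek(+5, CUR)): offset=21
After 8 (read(6)): returned '', offset=21
After 9 (tell()): offset=21
After 10 (seek(+2, CUR)): offset=21
After 11 (seek(-3, CUR)): offset=18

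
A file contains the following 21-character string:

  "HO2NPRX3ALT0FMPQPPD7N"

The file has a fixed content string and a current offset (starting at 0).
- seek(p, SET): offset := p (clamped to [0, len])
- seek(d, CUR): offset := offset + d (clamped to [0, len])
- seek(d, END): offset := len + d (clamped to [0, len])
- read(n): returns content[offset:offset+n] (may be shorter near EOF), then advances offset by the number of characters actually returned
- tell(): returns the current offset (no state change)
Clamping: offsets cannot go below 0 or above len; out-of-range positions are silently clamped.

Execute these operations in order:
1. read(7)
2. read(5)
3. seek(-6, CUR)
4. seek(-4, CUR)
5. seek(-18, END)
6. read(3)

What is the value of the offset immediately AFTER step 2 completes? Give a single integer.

Answer: 12

Derivation:
After 1 (read(7)): returned 'HO2NPRX', offset=7
After 2 (read(5)): returned '3ALT0', offset=12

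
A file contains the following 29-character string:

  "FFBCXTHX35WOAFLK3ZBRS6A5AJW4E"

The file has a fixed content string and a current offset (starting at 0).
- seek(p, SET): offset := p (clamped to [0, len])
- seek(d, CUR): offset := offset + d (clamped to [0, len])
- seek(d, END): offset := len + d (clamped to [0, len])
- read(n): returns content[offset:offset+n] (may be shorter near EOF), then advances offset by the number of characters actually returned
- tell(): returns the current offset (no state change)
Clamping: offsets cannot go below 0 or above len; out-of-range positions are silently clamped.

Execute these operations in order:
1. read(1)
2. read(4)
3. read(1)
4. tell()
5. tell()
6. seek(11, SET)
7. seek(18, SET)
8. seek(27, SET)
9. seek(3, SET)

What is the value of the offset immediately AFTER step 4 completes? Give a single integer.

Answer: 6

Derivation:
After 1 (read(1)): returned 'F', offset=1
After 2 (read(4)): returned 'FBCX', offset=5
After 3 (read(1)): returned 'T', offset=6
After 4 (tell()): offset=6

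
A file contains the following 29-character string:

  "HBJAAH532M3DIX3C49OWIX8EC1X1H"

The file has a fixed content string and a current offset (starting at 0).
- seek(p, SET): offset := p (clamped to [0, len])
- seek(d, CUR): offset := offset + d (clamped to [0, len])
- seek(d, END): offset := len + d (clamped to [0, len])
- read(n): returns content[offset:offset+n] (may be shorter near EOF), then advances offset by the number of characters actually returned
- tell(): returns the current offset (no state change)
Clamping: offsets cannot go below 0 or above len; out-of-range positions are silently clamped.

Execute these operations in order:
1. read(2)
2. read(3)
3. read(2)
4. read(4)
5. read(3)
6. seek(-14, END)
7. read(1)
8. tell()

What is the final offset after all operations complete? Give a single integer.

After 1 (read(2)): returned 'HB', offset=2
After 2 (read(3)): returned 'JAA', offset=5
After 3 (read(2)): returned 'H5', offset=7
After 4 (read(4)): returned '32M3', offset=11
After 5 (read(3)): returned 'DIX', offset=14
After 6 (seek(-14, END)): offset=15
After 7 (read(1)): returned 'C', offset=16
After 8 (tell()): offset=16

Answer: 16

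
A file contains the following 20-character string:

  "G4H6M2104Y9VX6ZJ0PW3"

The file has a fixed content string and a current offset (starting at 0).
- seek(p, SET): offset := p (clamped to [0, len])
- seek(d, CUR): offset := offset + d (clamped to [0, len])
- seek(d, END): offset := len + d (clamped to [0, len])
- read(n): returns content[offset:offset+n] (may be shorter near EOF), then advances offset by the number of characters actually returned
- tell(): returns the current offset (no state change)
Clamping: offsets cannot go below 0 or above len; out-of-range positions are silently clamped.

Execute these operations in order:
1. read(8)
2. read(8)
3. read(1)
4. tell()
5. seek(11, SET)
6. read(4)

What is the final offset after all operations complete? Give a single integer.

Answer: 15

Derivation:
After 1 (read(8)): returned 'G4H6M210', offset=8
After 2 (read(8)): returned '4Y9VX6ZJ', offset=16
After 3 (read(1)): returned '0', offset=17
After 4 (tell()): offset=17
After 5 (seek(11, SET)): offset=11
After 6 (read(4)): returned 'VX6Z', offset=15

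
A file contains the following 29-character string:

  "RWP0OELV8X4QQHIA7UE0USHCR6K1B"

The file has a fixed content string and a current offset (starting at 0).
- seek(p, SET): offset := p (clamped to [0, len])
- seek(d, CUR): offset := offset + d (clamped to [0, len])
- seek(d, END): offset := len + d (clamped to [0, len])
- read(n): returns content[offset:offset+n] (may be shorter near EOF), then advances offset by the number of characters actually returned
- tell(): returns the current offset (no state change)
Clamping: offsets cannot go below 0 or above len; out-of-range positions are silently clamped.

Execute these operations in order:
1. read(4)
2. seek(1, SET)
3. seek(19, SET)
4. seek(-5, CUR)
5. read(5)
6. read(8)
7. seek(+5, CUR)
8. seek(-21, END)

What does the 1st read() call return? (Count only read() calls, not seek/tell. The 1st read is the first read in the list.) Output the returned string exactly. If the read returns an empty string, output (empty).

After 1 (read(4)): returned 'RWP0', offset=4
After 2 (seek(1, SET)): offset=1
After 3 (seek(19, SET)): offset=19
After 4 (seek(-5, CUR)): offset=14
After 5 (read(5)): returned 'IA7UE', offset=19
After 6 (read(8)): returned '0USHCR6K', offset=27
After 7 (seek(+5, CUR)): offset=29
After 8 (seek(-21, END)): offset=8

Answer: RWP0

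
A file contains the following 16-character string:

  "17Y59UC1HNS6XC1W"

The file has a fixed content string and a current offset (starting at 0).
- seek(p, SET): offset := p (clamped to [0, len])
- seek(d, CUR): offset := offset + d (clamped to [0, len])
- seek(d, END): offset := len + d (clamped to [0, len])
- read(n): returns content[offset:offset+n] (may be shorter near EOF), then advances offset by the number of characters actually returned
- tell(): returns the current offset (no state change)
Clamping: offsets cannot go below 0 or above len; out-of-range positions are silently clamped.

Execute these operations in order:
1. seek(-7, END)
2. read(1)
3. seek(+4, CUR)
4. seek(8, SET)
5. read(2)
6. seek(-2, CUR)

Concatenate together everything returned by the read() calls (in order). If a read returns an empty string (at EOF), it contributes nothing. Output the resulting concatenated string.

Answer: NHN

Derivation:
After 1 (seek(-7, END)): offset=9
After 2 (read(1)): returned 'N', offset=10
After 3 (seek(+4, CUR)): offset=14
After 4 (seek(8, SET)): offset=8
After 5 (read(2)): returned 'HN', offset=10
After 6 (seek(-2, CUR)): offset=8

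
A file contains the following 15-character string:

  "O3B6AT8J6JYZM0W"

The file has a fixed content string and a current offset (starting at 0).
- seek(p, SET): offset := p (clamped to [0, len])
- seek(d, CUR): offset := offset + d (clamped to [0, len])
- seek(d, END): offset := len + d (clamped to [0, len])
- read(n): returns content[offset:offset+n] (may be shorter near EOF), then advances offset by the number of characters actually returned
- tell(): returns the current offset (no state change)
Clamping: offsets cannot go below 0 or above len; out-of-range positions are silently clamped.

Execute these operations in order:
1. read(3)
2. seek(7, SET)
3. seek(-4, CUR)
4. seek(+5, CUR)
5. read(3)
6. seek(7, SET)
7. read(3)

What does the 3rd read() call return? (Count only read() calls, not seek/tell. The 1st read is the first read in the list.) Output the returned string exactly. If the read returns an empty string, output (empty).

After 1 (read(3)): returned 'O3B', offset=3
After 2 (seek(7, SET)): offset=7
After 3 (seek(-4, CUR)): offset=3
After 4 (seek(+5, CUR)): offset=8
After 5 (read(3)): returned '6JY', offset=11
After 6 (seek(7, SET)): offset=7
After 7 (read(3)): returned 'J6J', offset=10

Answer: J6J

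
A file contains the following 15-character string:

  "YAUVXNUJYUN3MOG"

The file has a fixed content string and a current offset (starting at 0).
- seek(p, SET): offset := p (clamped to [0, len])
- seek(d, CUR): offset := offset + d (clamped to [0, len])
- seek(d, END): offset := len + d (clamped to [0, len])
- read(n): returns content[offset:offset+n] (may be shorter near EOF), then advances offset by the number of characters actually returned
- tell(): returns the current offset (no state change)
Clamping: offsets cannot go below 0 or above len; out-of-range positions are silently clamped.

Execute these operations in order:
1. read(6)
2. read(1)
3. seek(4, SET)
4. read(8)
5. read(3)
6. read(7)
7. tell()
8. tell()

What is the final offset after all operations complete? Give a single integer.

Answer: 15

Derivation:
After 1 (read(6)): returned 'YAUVXN', offset=6
After 2 (read(1)): returned 'U', offset=7
After 3 (seek(4, SET)): offset=4
After 4 (read(8)): returned 'XNUJYUN3', offset=12
After 5 (read(3)): returned 'MOG', offset=15
After 6 (read(7)): returned '', offset=15
After 7 (tell()): offset=15
After 8 (tell()): offset=15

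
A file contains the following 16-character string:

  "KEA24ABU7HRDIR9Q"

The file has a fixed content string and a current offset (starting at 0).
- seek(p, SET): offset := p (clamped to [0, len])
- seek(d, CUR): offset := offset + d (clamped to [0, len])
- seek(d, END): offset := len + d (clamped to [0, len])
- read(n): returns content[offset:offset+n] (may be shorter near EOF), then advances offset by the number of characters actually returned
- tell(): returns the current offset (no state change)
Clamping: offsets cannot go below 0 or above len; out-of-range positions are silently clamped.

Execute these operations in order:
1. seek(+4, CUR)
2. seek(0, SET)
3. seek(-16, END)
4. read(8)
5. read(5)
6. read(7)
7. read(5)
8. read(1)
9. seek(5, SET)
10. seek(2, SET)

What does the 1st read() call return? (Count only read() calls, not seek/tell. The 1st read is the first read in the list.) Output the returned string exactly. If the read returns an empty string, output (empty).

After 1 (seek(+4, CUR)): offset=4
After 2 (seek(0, SET)): offset=0
After 3 (seek(-16, END)): offset=0
After 4 (read(8)): returned 'KEA24ABU', offset=8
After 5 (read(5)): returned '7HRDI', offset=13
After 6 (read(7)): returned 'R9Q', offset=16
After 7 (read(5)): returned '', offset=16
After 8 (read(1)): returned '', offset=16
After 9 (seek(5, SET)): offset=5
After 10 (seek(2, SET)): offset=2

Answer: KEA24ABU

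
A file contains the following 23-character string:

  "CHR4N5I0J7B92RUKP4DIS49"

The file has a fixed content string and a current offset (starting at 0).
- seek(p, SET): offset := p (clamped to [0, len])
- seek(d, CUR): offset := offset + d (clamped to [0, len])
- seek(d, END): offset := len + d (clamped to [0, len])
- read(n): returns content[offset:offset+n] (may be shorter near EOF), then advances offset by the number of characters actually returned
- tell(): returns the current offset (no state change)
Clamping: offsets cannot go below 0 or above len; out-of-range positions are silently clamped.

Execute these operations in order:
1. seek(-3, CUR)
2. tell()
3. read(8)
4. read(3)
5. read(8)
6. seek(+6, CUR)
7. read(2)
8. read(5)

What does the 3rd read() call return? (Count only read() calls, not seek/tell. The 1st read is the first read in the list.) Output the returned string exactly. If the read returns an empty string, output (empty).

Answer: 92RUKP4D

Derivation:
After 1 (seek(-3, CUR)): offset=0
After 2 (tell()): offset=0
After 3 (read(8)): returned 'CHR4N5I0', offset=8
After 4 (read(3)): returned 'J7B', offset=11
After 5 (read(8)): returned '92RUKP4D', offset=19
After 6 (seek(+6, CUR)): offset=23
After 7 (read(2)): returned '', offset=23
After 8 (read(5)): returned '', offset=23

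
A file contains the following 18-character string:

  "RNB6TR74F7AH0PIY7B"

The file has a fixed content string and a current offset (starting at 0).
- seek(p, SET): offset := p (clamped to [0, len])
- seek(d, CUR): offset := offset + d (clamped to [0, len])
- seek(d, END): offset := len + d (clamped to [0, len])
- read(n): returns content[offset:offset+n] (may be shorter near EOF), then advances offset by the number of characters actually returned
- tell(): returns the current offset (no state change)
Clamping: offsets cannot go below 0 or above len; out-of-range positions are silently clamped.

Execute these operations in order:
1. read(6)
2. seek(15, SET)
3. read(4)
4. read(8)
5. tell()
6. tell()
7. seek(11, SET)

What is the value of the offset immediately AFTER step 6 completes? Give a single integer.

Answer: 18

Derivation:
After 1 (read(6)): returned 'RNB6TR', offset=6
After 2 (seek(15, SET)): offset=15
After 3 (read(4)): returned 'Y7B', offset=18
After 4 (read(8)): returned '', offset=18
After 5 (tell()): offset=18
After 6 (tell()): offset=18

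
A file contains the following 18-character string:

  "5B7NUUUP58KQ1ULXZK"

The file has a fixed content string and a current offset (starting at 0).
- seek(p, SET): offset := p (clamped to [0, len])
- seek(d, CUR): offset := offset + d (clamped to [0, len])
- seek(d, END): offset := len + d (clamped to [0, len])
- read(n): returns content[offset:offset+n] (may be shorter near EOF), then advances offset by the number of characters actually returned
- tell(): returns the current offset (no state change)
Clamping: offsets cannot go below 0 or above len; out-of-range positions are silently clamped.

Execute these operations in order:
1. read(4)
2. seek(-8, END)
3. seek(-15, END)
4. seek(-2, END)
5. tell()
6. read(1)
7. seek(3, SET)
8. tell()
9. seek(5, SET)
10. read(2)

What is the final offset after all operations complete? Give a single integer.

After 1 (read(4)): returned '5B7N', offset=4
After 2 (seek(-8, END)): offset=10
After 3 (seek(-15, END)): offset=3
After 4 (seek(-2, END)): offset=16
After 5 (tell()): offset=16
After 6 (read(1)): returned 'Z', offset=17
After 7 (seek(3, SET)): offset=3
After 8 (tell()): offset=3
After 9 (seek(5, SET)): offset=5
After 10 (read(2)): returned 'UU', offset=7

Answer: 7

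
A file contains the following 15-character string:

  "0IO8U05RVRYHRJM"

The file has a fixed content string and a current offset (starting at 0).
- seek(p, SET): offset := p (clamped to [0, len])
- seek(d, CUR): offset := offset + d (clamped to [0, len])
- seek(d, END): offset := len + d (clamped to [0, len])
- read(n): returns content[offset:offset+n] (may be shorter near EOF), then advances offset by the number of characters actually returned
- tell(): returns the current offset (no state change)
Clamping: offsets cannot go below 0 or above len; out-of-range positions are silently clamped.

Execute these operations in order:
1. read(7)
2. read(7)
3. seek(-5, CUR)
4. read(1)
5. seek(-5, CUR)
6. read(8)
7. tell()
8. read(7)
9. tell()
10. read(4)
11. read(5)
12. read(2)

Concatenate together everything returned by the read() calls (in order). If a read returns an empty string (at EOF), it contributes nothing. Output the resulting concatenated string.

Answer: 0IO8U05RVRYHRJR05RVRYHRJM

Derivation:
After 1 (read(7)): returned '0IO8U05', offset=7
After 2 (read(7)): returned 'RVRYHRJ', offset=14
After 3 (seek(-5, CUR)): offset=9
After 4 (read(1)): returned 'R', offset=10
After 5 (seek(-5, CUR)): offset=5
After 6 (read(8)): returned '05RVRYHR', offset=13
After 7 (tell()): offset=13
After 8 (read(7)): returned 'JM', offset=15
After 9 (tell()): offset=15
After 10 (read(4)): returned '', offset=15
After 11 (read(5)): returned '', offset=15
After 12 (read(2)): returned '', offset=15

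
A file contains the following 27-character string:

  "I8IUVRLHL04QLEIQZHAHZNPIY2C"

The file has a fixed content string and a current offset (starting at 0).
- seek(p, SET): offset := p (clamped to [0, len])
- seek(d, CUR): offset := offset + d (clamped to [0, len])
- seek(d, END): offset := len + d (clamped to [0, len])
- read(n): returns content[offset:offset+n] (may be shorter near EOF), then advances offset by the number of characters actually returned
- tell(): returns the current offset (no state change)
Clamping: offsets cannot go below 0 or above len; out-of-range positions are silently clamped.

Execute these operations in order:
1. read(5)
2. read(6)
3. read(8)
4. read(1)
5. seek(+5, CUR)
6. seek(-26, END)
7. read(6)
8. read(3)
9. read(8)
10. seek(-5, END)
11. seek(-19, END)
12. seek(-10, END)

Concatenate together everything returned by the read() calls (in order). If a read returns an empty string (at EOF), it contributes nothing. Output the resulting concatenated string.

After 1 (read(5)): returned 'I8IUV', offset=5
After 2 (read(6)): returned 'RLHL04', offset=11
After 3 (read(8)): returned 'QLEIQZHA', offset=19
After 4 (read(1)): returned 'H', offset=20
After 5 (seek(+5, CUR)): offset=25
After 6 (seek(-26, END)): offset=1
After 7 (read(6)): returned '8IUVRL', offset=7
After 8 (read(3)): returned 'HL0', offset=10
After 9 (read(8)): returned '4QLEIQZH', offset=18
After 10 (seek(-5, END)): offset=22
After 11 (seek(-19, END)): offset=8
After 12 (seek(-10, END)): offset=17

Answer: I8IUVRLHL04QLEIQZHAH8IUVRLHL04QLEIQZH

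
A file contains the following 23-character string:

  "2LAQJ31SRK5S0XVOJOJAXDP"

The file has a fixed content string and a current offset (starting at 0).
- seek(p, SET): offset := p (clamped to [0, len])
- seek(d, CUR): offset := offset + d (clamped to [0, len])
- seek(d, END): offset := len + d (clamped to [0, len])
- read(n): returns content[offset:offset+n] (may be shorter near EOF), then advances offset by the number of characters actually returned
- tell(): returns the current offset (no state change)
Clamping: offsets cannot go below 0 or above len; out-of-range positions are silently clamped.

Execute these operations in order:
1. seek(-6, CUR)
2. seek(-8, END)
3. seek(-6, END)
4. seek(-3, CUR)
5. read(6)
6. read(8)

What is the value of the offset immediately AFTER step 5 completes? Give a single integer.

After 1 (seek(-6, CUR)): offset=0
After 2 (seek(-8, END)): offset=15
After 3 (seek(-6, END)): offset=17
After 4 (seek(-3, CUR)): offset=14
After 5 (read(6)): returned 'VOJOJA', offset=20

Answer: 20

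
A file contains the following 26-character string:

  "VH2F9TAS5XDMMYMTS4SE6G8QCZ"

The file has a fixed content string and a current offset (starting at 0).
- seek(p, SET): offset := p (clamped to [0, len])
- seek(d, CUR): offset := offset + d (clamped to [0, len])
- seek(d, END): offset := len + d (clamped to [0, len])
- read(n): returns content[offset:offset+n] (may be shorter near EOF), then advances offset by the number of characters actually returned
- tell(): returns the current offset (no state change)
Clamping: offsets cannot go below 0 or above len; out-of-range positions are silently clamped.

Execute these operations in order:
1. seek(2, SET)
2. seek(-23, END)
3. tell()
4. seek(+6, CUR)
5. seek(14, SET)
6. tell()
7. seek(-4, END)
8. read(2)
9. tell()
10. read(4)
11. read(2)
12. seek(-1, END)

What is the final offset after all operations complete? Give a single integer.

After 1 (seek(2, SET)): offset=2
After 2 (seek(-23, END)): offset=3
After 3 (tell()): offset=3
After 4 (seek(+6, CUR)): offset=9
After 5 (seek(14, SET)): offset=14
After 6 (tell()): offset=14
After 7 (seek(-4, END)): offset=22
After 8 (read(2)): returned '8Q', offset=24
After 9 (tell()): offset=24
After 10 (read(4)): returned 'CZ', offset=26
After 11 (read(2)): returned '', offset=26
After 12 (seek(-1, END)): offset=25

Answer: 25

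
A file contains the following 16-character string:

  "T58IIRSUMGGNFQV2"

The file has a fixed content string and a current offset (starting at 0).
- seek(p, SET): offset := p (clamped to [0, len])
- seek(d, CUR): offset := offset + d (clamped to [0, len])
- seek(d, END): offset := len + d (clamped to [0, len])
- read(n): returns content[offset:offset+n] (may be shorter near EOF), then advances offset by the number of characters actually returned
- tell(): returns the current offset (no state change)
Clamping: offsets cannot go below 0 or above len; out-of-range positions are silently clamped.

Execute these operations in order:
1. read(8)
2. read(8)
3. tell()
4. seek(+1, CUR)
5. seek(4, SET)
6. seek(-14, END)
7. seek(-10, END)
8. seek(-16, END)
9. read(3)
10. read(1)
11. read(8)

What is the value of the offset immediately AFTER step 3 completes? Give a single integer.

After 1 (read(8)): returned 'T58IIRSU', offset=8
After 2 (read(8)): returned 'MGGNFQV2', offset=16
After 3 (tell()): offset=16

Answer: 16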